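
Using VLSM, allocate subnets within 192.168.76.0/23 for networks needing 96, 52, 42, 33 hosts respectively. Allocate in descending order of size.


96 hosts -> /25 (126 usable): 192.168.76.0/25
52 hosts -> /26 (62 usable): 192.168.76.128/26
42 hosts -> /26 (62 usable): 192.168.76.192/26
33 hosts -> /26 (62 usable): 192.168.77.0/26
Allocation: 192.168.76.0/25 (96 hosts, 126 usable); 192.168.76.128/26 (52 hosts, 62 usable); 192.168.76.192/26 (42 hosts, 62 usable); 192.168.77.0/26 (33 hosts, 62 usable)


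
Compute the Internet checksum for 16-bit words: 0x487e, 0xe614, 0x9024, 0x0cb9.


Sum all words (with carry folding):
+ 0x487e = 0x487e
+ 0xe614 = 0x2e93
+ 0x9024 = 0xbeb7
+ 0x0cb9 = 0xcb70
One's complement: ~0xcb70
Checksum = 0x348f


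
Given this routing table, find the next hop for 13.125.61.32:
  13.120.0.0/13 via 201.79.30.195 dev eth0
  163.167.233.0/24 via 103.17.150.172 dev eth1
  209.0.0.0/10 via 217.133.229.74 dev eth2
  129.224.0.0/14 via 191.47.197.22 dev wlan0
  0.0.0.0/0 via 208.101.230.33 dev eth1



Longest prefix match for 13.125.61.32:
  /13 13.120.0.0: MATCH
  /24 163.167.233.0: no
  /10 209.0.0.0: no
  /14 129.224.0.0: no
  /0 0.0.0.0: MATCH
Selected: next-hop 201.79.30.195 via eth0 (matched /13)


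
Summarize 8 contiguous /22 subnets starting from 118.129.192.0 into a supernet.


Original prefix: /22
Number of subnets: 8 = 2^3
New prefix = 22 - 3 = 19
Supernet: 118.129.192.0/19


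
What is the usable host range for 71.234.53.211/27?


Network: 71.234.53.192
Broadcast: 71.234.53.223
First usable = network + 1
Last usable = broadcast - 1
Range: 71.234.53.193 to 71.234.53.222


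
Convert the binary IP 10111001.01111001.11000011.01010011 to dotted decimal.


10111001 = 185
01111001 = 121
11000011 = 195
01010011 = 83
IP: 185.121.195.83


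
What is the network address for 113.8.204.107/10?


IP:   01110001.00001000.11001100.01101011
Mask: 11111111.11000000.00000000.00000000
AND operation:
Net:  01110001.00000000.00000000.00000000
Network: 113.0.0.0/10


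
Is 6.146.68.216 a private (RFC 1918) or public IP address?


RFC 1918 private ranges:
  10.0.0.0/8 (10.0.0.0 - 10.255.255.255)
  172.16.0.0/12 (172.16.0.0 - 172.31.255.255)
  192.168.0.0/16 (192.168.0.0 - 192.168.255.255)
Public (not in any RFC 1918 range)


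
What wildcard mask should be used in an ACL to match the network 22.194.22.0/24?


Subnet mask: 255.255.255.0
Wildcard = 255.255.255.255 - subnet mask
255 - 255 = 0
255 - 255 = 0
255 - 255 = 0
255 - 0 = 255
Wildcard: 0.0.0.255


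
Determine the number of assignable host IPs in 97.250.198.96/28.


Host bits = 32 - 28 = 4
Total addresses = 2^4 = 16
Usable = total - 2 (network and broadcast)
Usable hosts: 14


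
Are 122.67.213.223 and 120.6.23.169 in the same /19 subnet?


Mask: 255.255.224.0
122.67.213.223 AND mask = 122.67.192.0
120.6.23.169 AND mask = 120.6.0.0
No, different subnets (122.67.192.0 vs 120.6.0.0)


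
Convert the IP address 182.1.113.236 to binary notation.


182 = 10110110
1 = 00000001
113 = 01110001
236 = 11101100
Binary: 10110110.00000001.01110001.11101100


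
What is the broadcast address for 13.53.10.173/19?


Network: 13.53.0.0/19
Host bits = 13
Set all host bits to 1:
Broadcast: 13.53.31.255


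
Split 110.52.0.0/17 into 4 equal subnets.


New prefix = 17 + 2 = 19
Each subnet has 8192 addresses
  110.52.0.0/19
  110.52.32.0/19
  110.52.64.0/19
  110.52.96.0/19
Subnets: 110.52.0.0/19, 110.52.32.0/19, 110.52.64.0/19, 110.52.96.0/19


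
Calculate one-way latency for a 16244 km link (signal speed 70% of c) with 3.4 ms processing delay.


Speed = 0.7 * 3e5 km/s = 210000 km/s
Propagation delay = 16244 / 210000 = 0.0774 s = 77.3524 ms
Processing delay = 3.4 ms
Total one-way latency = 80.7524 ms


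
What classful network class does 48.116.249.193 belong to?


First octet: 48
Binary: 00110000
0xxxxxxx -> Class A (1-126)
Class A, default mask 255.0.0.0 (/8)


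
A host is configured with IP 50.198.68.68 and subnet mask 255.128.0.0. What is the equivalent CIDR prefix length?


Binary: 11111111.10000000.00000000.00000000
Count leading 1s
Prefix: /9


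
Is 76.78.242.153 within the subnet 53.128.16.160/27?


Subnet network: 53.128.16.160
Test IP AND mask: 76.78.242.128
No, 76.78.242.153 is not in 53.128.16.160/27


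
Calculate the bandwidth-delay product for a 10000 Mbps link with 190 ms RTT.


BDP = bandwidth * RTT
= 10000 Mbps * 190 ms
= 10000 * 1e6 * 190 / 1000 bits
= 1900000000 bits
= 237500000 bytes
= 231933.5938 KB
BDP = 1900000000 bits (237500000 bytes)


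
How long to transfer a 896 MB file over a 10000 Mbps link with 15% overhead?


Effective throughput = 10000 * (1 - 15/100) = 8500 Mbps
File size in Mb = 896 * 8 = 7168 Mb
Time = 7168 / 8500
Time = 0.8433 seconds


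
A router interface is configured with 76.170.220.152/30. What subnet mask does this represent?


/30 means 30 network bits, 2 host bits
Binary: 11111111111111111111111111111100
Mask: 255.255.255.252


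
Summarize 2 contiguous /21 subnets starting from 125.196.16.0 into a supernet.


Original prefix: /21
Number of subnets: 2 = 2^1
New prefix = 21 - 1 = 20
Supernet: 125.196.16.0/20


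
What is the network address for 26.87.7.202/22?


IP:   00011010.01010111.00000111.11001010
Mask: 11111111.11111111.11111100.00000000
AND operation:
Net:  00011010.01010111.00000100.00000000
Network: 26.87.4.0/22


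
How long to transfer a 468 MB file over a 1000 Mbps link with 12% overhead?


Effective throughput = 1000 * (1 - 12/100) = 880 Mbps
File size in Mb = 468 * 8 = 3744 Mb
Time = 3744 / 880
Time = 4.2545 seconds


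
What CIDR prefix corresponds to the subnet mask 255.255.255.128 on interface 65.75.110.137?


Binary: 11111111.11111111.11111111.10000000
Count leading 1s
Prefix: /25


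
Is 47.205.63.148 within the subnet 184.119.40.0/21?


Subnet network: 184.119.40.0
Test IP AND mask: 47.205.56.0
No, 47.205.63.148 is not in 184.119.40.0/21


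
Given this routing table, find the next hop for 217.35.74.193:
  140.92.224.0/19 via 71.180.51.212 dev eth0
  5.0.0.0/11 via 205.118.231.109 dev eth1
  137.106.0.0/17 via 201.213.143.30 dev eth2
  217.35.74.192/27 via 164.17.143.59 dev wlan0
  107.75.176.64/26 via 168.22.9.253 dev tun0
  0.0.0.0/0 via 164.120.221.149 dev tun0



Longest prefix match for 217.35.74.193:
  /19 140.92.224.0: no
  /11 5.0.0.0: no
  /17 137.106.0.0: no
  /27 217.35.74.192: MATCH
  /26 107.75.176.64: no
  /0 0.0.0.0: MATCH
Selected: next-hop 164.17.143.59 via wlan0 (matched /27)


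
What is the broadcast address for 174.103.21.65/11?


Network: 174.96.0.0/11
Host bits = 21
Set all host bits to 1:
Broadcast: 174.127.255.255


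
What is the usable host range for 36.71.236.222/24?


Network: 36.71.236.0
Broadcast: 36.71.236.255
First usable = network + 1
Last usable = broadcast - 1
Range: 36.71.236.1 to 36.71.236.254


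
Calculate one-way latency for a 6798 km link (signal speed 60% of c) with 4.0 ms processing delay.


Speed = 0.6 * 3e5 km/s = 180000 km/s
Propagation delay = 6798 / 180000 = 0.0378 s = 37.7667 ms
Processing delay = 4.0 ms
Total one-way latency = 41.7667 ms


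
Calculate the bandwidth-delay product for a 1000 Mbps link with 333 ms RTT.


BDP = bandwidth * RTT
= 1000 Mbps * 333 ms
= 1000 * 1e6 * 333 / 1000 bits
= 333000000 bits
= 41625000 bytes
= 40649.4141 KB
BDP = 333000000 bits (41625000 bytes)


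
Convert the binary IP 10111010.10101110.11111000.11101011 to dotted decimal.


10111010 = 186
10101110 = 174
11111000 = 248
11101011 = 235
IP: 186.174.248.235


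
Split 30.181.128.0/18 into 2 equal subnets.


New prefix = 18 + 1 = 19
Each subnet has 8192 addresses
  30.181.128.0/19
  30.181.160.0/19
Subnets: 30.181.128.0/19, 30.181.160.0/19


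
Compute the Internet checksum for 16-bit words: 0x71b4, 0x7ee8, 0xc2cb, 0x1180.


Sum all words (with carry folding):
+ 0x71b4 = 0x71b4
+ 0x7ee8 = 0xf09c
+ 0xc2cb = 0xb368
+ 0x1180 = 0xc4e8
One's complement: ~0xc4e8
Checksum = 0x3b17


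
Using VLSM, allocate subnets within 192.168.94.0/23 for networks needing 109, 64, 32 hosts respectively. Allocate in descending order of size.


109 hosts -> /25 (126 usable): 192.168.94.0/25
64 hosts -> /25 (126 usable): 192.168.94.128/25
32 hosts -> /26 (62 usable): 192.168.95.0/26
Allocation: 192.168.94.0/25 (109 hosts, 126 usable); 192.168.94.128/25 (64 hosts, 126 usable); 192.168.95.0/26 (32 hosts, 62 usable)


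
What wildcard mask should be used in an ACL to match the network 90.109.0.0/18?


Subnet mask: 255.255.192.0
Wildcard = 255.255.255.255 - subnet mask
255 - 255 = 0
255 - 255 = 0
255 - 192 = 63
255 - 0 = 255
Wildcard: 0.0.63.255


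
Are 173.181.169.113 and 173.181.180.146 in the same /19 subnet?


Mask: 255.255.224.0
173.181.169.113 AND mask = 173.181.160.0
173.181.180.146 AND mask = 173.181.160.0
Yes, same subnet (173.181.160.0)


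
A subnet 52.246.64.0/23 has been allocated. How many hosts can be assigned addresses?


Host bits = 32 - 23 = 9
Total addresses = 2^9 = 512
Usable = total - 2 (network and broadcast)
Usable hosts: 510


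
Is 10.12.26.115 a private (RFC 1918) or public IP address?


RFC 1918 private ranges:
  10.0.0.0/8 (10.0.0.0 - 10.255.255.255)
  172.16.0.0/12 (172.16.0.0 - 172.31.255.255)
  192.168.0.0/16 (192.168.0.0 - 192.168.255.255)
Private (in 10.0.0.0/8)


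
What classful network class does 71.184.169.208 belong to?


First octet: 71
Binary: 01000111
0xxxxxxx -> Class A (1-126)
Class A, default mask 255.0.0.0 (/8)


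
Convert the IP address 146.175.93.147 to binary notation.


146 = 10010010
175 = 10101111
93 = 01011101
147 = 10010011
Binary: 10010010.10101111.01011101.10010011


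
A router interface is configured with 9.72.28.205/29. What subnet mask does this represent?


/29 means 29 network bits, 3 host bits
Binary: 11111111111111111111111111111000
Mask: 255.255.255.248


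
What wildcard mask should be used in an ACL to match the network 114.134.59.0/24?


Subnet mask: 255.255.255.0
Wildcard = 255.255.255.255 - subnet mask
255 - 255 = 0
255 - 255 = 0
255 - 255 = 0
255 - 0 = 255
Wildcard: 0.0.0.255


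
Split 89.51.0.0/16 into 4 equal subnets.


New prefix = 16 + 2 = 18
Each subnet has 16384 addresses
  89.51.0.0/18
  89.51.64.0/18
  89.51.128.0/18
  89.51.192.0/18
Subnets: 89.51.0.0/18, 89.51.64.0/18, 89.51.128.0/18, 89.51.192.0/18


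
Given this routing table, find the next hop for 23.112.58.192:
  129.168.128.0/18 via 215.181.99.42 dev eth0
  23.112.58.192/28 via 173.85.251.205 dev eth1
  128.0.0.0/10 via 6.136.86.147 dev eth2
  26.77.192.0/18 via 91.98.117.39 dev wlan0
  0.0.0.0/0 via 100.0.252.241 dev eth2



Longest prefix match for 23.112.58.192:
  /18 129.168.128.0: no
  /28 23.112.58.192: MATCH
  /10 128.0.0.0: no
  /18 26.77.192.0: no
  /0 0.0.0.0: MATCH
Selected: next-hop 173.85.251.205 via eth1 (matched /28)


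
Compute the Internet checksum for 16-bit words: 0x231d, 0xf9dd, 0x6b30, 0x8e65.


Sum all words (with carry folding):
+ 0x231d = 0x231d
+ 0xf9dd = 0x1cfb
+ 0x6b30 = 0x882b
+ 0x8e65 = 0x1691
One's complement: ~0x1691
Checksum = 0xe96e


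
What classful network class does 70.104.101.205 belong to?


First octet: 70
Binary: 01000110
0xxxxxxx -> Class A (1-126)
Class A, default mask 255.0.0.0 (/8)


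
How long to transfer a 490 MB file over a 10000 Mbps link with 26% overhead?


Effective throughput = 10000 * (1 - 26/100) = 7400 Mbps
File size in Mb = 490 * 8 = 3920 Mb
Time = 3920 / 7400
Time = 0.5297 seconds


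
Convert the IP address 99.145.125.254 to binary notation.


99 = 01100011
145 = 10010001
125 = 01111101
254 = 11111110
Binary: 01100011.10010001.01111101.11111110


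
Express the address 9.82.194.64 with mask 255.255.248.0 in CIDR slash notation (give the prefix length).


Binary: 11111111.11111111.11111000.00000000
Count leading 1s
Prefix: /21


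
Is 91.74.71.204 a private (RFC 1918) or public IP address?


RFC 1918 private ranges:
  10.0.0.0/8 (10.0.0.0 - 10.255.255.255)
  172.16.0.0/12 (172.16.0.0 - 172.31.255.255)
  192.168.0.0/16 (192.168.0.0 - 192.168.255.255)
Public (not in any RFC 1918 range)


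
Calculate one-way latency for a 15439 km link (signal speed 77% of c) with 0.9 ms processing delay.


Speed = 0.77 * 3e5 km/s = 231000 km/s
Propagation delay = 15439 / 231000 = 0.0668 s = 66.8355 ms
Processing delay = 0.9 ms
Total one-way latency = 67.7355 ms


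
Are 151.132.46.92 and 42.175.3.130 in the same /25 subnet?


Mask: 255.255.255.128
151.132.46.92 AND mask = 151.132.46.0
42.175.3.130 AND mask = 42.175.3.128
No, different subnets (151.132.46.0 vs 42.175.3.128)


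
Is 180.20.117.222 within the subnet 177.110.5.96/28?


Subnet network: 177.110.5.96
Test IP AND mask: 180.20.117.208
No, 180.20.117.222 is not in 177.110.5.96/28


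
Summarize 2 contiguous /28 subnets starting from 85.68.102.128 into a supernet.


Original prefix: /28
Number of subnets: 2 = 2^1
New prefix = 28 - 1 = 27
Supernet: 85.68.102.128/27


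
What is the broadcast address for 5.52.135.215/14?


Network: 5.52.0.0/14
Host bits = 18
Set all host bits to 1:
Broadcast: 5.55.255.255


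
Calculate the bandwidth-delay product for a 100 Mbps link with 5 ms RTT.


BDP = bandwidth * RTT
= 100 Mbps * 5 ms
= 100 * 1e6 * 5 / 1000 bits
= 500000 bits
= 62500 bytes
= 61.0352 KB
BDP = 500000 bits (62500 bytes)


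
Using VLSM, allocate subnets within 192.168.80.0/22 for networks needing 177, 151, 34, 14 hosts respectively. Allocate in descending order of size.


177 hosts -> /24 (254 usable): 192.168.80.0/24
151 hosts -> /24 (254 usable): 192.168.81.0/24
34 hosts -> /26 (62 usable): 192.168.82.0/26
14 hosts -> /28 (14 usable): 192.168.82.64/28
Allocation: 192.168.80.0/24 (177 hosts, 254 usable); 192.168.81.0/24 (151 hosts, 254 usable); 192.168.82.0/26 (34 hosts, 62 usable); 192.168.82.64/28 (14 hosts, 14 usable)


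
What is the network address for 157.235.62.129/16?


IP:   10011101.11101011.00111110.10000001
Mask: 11111111.11111111.00000000.00000000
AND operation:
Net:  10011101.11101011.00000000.00000000
Network: 157.235.0.0/16


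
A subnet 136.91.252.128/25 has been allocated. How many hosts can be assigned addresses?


Host bits = 32 - 25 = 7
Total addresses = 2^7 = 128
Usable = total - 2 (network and broadcast)
Usable hosts: 126


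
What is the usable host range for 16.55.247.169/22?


Network: 16.55.244.0
Broadcast: 16.55.247.255
First usable = network + 1
Last usable = broadcast - 1
Range: 16.55.244.1 to 16.55.247.254


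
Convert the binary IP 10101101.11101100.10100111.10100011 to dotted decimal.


10101101 = 173
11101100 = 236
10100111 = 167
10100011 = 163
IP: 173.236.167.163


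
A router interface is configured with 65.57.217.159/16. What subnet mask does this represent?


/16 means 16 network bits, 16 host bits
Binary: 11111111111111110000000000000000
Mask: 255.255.0.0


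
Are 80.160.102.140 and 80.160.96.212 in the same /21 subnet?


Mask: 255.255.248.0
80.160.102.140 AND mask = 80.160.96.0
80.160.96.212 AND mask = 80.160.96.0
Yes, same subnet (80.160.96.0)


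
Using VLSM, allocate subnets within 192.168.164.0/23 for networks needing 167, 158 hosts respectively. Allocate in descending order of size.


167 hosts -> /24 (254 usable): 192.168.164.0/24
158 hosts -> /24 (254 usable): 192.168.165.0/24
Allocation: 192.168.164.0/24 (167 hosts, 254 usable); 192.168.165.0/24 (158 hosts, 254 usable)


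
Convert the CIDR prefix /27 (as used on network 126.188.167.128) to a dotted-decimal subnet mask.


/27 means 27 network bits, 5 host bits
Binary: 11111111111111111111111111100000
Mask: 255.255.255.224


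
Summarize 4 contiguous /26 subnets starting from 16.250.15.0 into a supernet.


Original prefix: /26
Number of subnets: 4 = 2^2
New prefix = 26 - 2 = 24
Supernet: 16.250.15.0/24


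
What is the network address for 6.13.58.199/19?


IP:   00000110.00001101.00111010.11000111
Mask: 11111111.11111111.11100000.00000000
AND operation:
Net:  00000110.00001101.00100000.00000000
Network: 6.13.32.0/19


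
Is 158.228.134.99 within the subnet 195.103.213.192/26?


Subnet network: 195.103.213.192
Test IP AND mask: 158.228.134.64
No, 158.228.134.99 is not in 195.103.213.192/26


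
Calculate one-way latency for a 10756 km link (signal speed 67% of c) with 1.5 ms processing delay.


Speed = 0.67 * 3e5 km/s = 201000 km/s
Propagation delay = 10756 / 201000 = 0.0535 s = 53.5124 ms
Processing delay = 1.5 ms
Total one-way latency = 55.0124 ms


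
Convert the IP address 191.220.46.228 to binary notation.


191 = 10111111
220 = 11011100
46 = 00101110
228 = 11100100
Binary: 10111111.11011100.00101110.11100100


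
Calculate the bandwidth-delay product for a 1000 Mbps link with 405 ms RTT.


BDP = bandwidth * RTT
= 1000 Mbps * 405 ms
= 1000 * 1e6 * 405 / 1000 bits
= 405000000 bits
= 50625000 bytes
= 49438.4766 KB
BDP = 405000000 bits (50625000 bytes)


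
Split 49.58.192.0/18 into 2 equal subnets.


New prefix = 18 + 1 = 19
Each subnet has 8192 addresses
  49.58.192.0/19
  49.58.224.0/19
Subnets: 49.58.192.0/19, 49.58.224.0/19


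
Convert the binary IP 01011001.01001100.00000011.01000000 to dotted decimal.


01011001 = 89
01001100 = 76
00000011 = 3
01000000 = 64
IP: 89.76.3.64


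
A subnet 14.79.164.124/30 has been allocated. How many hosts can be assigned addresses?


Host bits = 32 - 30 = 2
Total addresses = 2^2 = 4
Usable = total - 2 (network and broadcast)
Usable hosts: 2


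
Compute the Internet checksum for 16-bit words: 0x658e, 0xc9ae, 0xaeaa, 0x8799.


Sum all words (with carry folding):
+ 0x658e = 0x658e
+ 0xc9ae = 0x2f3d
+ 0xaeaa = 0xdde7
+ 0x8799 = 0x6581
One's complement: ~0x6581
Checksum = 0x9a7e


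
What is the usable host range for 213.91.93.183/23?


Network: 213.91.92.0
Broadcast: 213.91.93.255
First usable = network + 1
Last usable = broadcast - 1
Range: 213.91.92.1 to 213.91.93.254


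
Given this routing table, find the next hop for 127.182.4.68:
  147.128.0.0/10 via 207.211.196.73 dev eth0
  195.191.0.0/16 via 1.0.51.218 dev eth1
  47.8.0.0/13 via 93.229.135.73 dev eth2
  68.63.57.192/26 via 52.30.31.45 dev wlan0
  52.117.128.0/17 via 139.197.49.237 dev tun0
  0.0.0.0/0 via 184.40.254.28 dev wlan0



Longest prefix match for 127.182.4.68:
  /10 147.128.0.0: no
  /16 195.191.0.0: no
  /13 47.8.0.0: no
  /26 68.63.57.192: no
  /17 52.117.128.0: no
  /0 0.0.0.0: MATCH
Selected: next-hop 184.40.254.28 via wlan0 (matched /0)


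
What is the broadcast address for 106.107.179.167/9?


Network: 106.0.0.0/9
Host bits = 23
Set all host bits to 1:
Broadcast: 106.127.255.255


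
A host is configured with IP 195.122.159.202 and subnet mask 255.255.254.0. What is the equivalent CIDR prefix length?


Binary: 11111111.11111111.11111110.00000000
Count leading 1s
Prefix: /23


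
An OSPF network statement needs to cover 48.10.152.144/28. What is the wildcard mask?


Subnet mask: 255.255.255.240
Wildcard = 255.255.255.255 - subnet mask
255 - 255 = 0
255 - 255 = 0
255 - 255 = 0
255 - 240 = 15
Wildcard: 0.0.0.15


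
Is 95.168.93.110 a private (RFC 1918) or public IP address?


RFC 1918 private ranges:
  10.0.0.0/8 (10.0.0.0 - 10.255.255.255)
  172.16.0.0/12 (172.16.0.0 - 172.31.255.255)
  192.168.0.0/16 (192.168.0.0 - 192.168.255.255)
Public (not in any RFC 1918 range)


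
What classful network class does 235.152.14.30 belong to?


First octet: 235
Binary: 11101011
1110xxxx -> Class D (224-239)
Class D (multicast), default mask N/A


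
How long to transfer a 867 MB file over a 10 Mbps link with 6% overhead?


Effective throughput = 10 * (1 - 6/100) = 9.4 Mbps
File size in Mb = 867 * 8 = 6936 Mb
Time = 6936 / 9.4
Time = 737.8723 seconds


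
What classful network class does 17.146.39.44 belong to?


First octet: 17
Binary: 00010001
0xxxxxxx -> Class A (1-126)
Class A, default mask 255.0.0.0 (/8)


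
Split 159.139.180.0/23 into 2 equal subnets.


New prefix = 23 + 1 = 24
Each subnet has 256 addresses
  159.139.180.0/24
  159.139.181.0/24
Subnets: 159.139.180.0/24, 159.139.181.0/24


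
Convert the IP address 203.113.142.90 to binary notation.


203 = 11001011
113 = 01110001
142 = 10001110
90 = 01011010
Binary: 11001011.01110001.10001110.01011010


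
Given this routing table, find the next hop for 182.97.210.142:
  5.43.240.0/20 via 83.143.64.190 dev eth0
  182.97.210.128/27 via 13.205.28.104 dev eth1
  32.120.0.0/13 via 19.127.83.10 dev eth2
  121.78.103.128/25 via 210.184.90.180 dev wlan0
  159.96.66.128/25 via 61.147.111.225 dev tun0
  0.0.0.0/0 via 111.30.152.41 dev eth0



Longest prefix match for 182.97.210.142:
  /20 5.43.240.0: no
  /27 182.97.210.128: MATCH
  /13 32.120.0.0: no
  /25 121.78.103.128: no
  /25 159.96.66.128: no
  /0 0.0.0.0: MATCH
Selected: next-hop 13.205.28.104 via eth1 (matched /27)


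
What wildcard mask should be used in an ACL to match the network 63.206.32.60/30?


Subnet mask: 255.255.255.252
Wildcard = 255.255.255.255 - subnet mask
255 - 255 = 0
255 - 255 = 0
255 - 255 = 0
255 - 252 = 3
Wildcard: 0.0.0.3


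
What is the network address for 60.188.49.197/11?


IP:   00111100.10111100.00110001.11000101
Mask: 11111111.11100000.00000000.00000000
AND operation:
Net:  00111100.10100000.00000000.00000000
Network: 60.160.0.0/11


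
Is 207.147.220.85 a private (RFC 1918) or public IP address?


RFC 1918 private ranges:
  10.0.0.0/8 (10.0.0.0 - 10.255.255.255)
  172.16.0.0/12 (172.16.0.0 - 172.31.255.255)
  192.168.0.0/16 (192.168.0.0 - 192.168.255.255)
Public (not in any RFC 1918 range)


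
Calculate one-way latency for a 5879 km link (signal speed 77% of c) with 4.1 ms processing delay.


Speed = 0.77 * 3e5 km/s = 231000 km/s
Propagation delay = 5879 / 231000 = 0.0255 s = 25.4502 ms
Processing delay = 4.1 ms
Total one-way latency = 29.5502 ms


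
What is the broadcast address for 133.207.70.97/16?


Network: 133.207.0.0/16
Host bits = 16
Set all host bits to 1:
Broadcast: 133.207.255.255


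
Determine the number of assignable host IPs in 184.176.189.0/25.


Host bits = 32 - 25 = 7
Total addresses = 2^7 = 128
Usable = total - 2 (network and broadcast)
Usable hosts: 126


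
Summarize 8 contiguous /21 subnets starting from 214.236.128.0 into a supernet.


Original prefix: /21
Number of subnets: 8 = 2^3
New prefix = 21 - 3 = 18
Supernet: 214.236.128.0/18


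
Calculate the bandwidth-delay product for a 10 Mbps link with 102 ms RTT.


BDP = bandwidth * RTT
= 10 Mbps * 102 ms
= 10 * 1e6 * 102 / 1000 bits
= 1020000 bits
= 127500 bytes
= 124.5117 KB
BDP = 1020000 bits (127500 bytes)


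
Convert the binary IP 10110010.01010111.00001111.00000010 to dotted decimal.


10110010 = 178
01010111 = 87
00001111 = 15
00000010 = 2
IP: 178.87.15.2


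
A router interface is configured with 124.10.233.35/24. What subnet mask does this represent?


/24 means 24 network bits, 8 host bits
Binary: 11111111111111111111111100000000
Mask: 255.255.255.0


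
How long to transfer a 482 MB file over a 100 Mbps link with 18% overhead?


Effective throughput = 100 * (1 - 18/100) = 82 Mbps
File size in Mb = 482 * 8 = 3856 Mb
Time = 3856 / 82
Time = 47.0244 seconds


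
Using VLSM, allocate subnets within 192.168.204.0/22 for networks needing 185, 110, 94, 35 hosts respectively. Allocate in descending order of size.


185 hosts -> /24 (254 usable): 192.168.204.0/24
110 hosts -> /25 (126 usable): 192.168.205.0/25
94 hosts -> /25 (126 usable): 192.168.205.128/25
35 hosts -> /26 (62 usable): 192.168.206.0/26
Allocation: 192.168.204.0/24 (185 hosts, 254 usable); 192.168.205.0/25 (110 hosts, 126 usable); 192.168.205.128/25 (94 hosts, 126 usable); 192.168.206.0/26 (35 hosts, 62 usable)


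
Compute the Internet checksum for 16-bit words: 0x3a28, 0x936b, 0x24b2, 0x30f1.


Sum all words (with carry folding):
+ 0x3a28 = 0x3a28
+ 0x936b = 0xcd93
+ 0x24b2 = 0xf245
+ 0x30f1 = 0x2337
One's complement: ~0x2337
Checksum = 0xdcc8


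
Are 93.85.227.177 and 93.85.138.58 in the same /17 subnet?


Mask: 255.255.128.0
93.85.227.177 AND mask = 93.85.128.0
93.85.138.58 AND mask = 93.85.128.0
Yes, same subnet (93.85.128.0)


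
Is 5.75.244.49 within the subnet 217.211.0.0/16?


Subnet network: 217.211.0.0
Test IP AND mask: 5.75.0.0
No, 5.75.244.49 is not in 217.211.0.0/16


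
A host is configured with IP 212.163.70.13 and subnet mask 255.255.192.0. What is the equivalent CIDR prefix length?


Binary: 11111111.11111111.11000000.00000000
Count leading 1s
Prefix: /18


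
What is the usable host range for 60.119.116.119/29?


Network: 60.119.116.112
Broadcast: 60.119.116.119
First usable = network + 1
Last usable = broadcast - 1
Range: 60.119.116.113 to 60.119.116.118


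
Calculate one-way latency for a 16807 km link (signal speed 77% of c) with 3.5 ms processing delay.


Speed = 0.77 * 3e5 km/s = 231000 km/s
Propagation delay = 16807 / 231000 = 0.0728 s = 72.7576 ms
Processing delay = 3.5 ms
Total one-way latency = 76.2576 ms


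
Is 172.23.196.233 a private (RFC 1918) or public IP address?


RFC 1918 private ranges:
  10.0.0.0/8 (10.0.0.0 - 10.255.255.255)
  172.16.0.0/12 (172.16.0.0 - 172.31.255.255)
  192.168.0.0/16 (192.168.0.0 - 192.168.255.255)
Private (in 172.16.0.0/12)


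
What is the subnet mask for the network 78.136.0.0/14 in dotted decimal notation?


/14 means 14 network bits, 18 host bits
Binary: 11111111111111000000000000000000
Mask: 255.252.0.0


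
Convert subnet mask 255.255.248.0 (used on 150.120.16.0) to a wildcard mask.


Subnet mask: 255.255.248.0
Wildcard = 255.255.255.255 - subnet mask
255 - 255 = 0
255 - 255 = 0
255 - 248 = 7
255 - 0 = 255
Wildcard: 0.0.7.255


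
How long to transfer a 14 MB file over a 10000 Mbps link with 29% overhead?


Effective throughput = 10000 * (1 - 29/100) = 7100 Mbps
File size in Mb = 14 * 8 = 112 Mb
Time = 112 / 7100
Time = 0.0158 seconds


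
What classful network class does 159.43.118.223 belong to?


First octet: 159
Binary: 10011111
10xxxxxx -> Class B (128-191)
Class B, default mask 255.255.0.0 (/16)


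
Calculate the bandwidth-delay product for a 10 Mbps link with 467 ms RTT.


BDP = bandwidth * RTT
= 10 Mbps * 467 ms
= 10 * 1e6 * 467 / 1000 bits
= 4670000 bits
= 583750 bytes
= 570.0684 KB
BDP = 4670000 bits (583750 bytes)


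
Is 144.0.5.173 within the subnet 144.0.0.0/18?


Subnet network: 144.0.0.0
Test IP AND mask: 144.0.0.0
Yes, 144.0.5.173 is in 144.0.0.0/18


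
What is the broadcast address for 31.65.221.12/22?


Network: 31.65.220.0/22
Host bits = 10
Set all host bits to 1:
Broadcast: 31.65.223.255


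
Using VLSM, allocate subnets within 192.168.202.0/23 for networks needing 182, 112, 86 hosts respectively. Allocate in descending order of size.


182 hosts -> /24 (254 usable): 192.168.202.0/24
112 hosts -> /25 (126 usable): 192.168.203.0/25
86 hosts -> /25 (126 usable): 192.168.203.128/25
Allocation: 192.168.202.0/24 (182 hosts, 254 usable); 192.168.203.0/25 (112 hosts, 126 usable); 192.168.203.128/25 (86 hosts, 126 usable)


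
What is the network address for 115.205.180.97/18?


IP:   01110011.11001101.10110100.01100001
Mask: 11111111.11111111.11000000.00000000
AND operation:
Net:  01110011.11001101.10000000.00000000
Network: 115.205.128.0/18


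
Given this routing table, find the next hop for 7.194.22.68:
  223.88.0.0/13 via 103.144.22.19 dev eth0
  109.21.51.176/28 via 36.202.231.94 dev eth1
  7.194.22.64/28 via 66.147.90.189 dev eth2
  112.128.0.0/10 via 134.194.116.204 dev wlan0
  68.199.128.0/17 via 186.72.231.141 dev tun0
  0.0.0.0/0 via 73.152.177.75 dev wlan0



Longest prefix match for 7.194.22.68:
  /13 223.88.0.0: no
  /28 109.21.51.176: no
  /28 7.194.22.64: MATCH
  /10 112.128.0.0: no
  /17 68.199.128.0: no
  /0 0.0.0.0: MATCH
Selected: next-hop 66.147.90.189 via eth2 (matched /28)


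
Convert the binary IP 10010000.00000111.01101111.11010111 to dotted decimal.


10010000 = 144
00000111 = 7
01101111 = 111
11010111 = 215
IP: 144.7.111.215


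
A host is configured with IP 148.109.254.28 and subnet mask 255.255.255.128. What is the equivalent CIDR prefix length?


Binary: 11111111.11111111.11111111.10000000
Count leading 1s
Prefix: /25


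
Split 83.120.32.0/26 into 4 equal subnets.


New prefix = 26 + 2 = 28
Each subnet has 16 addresses
  83.120.32.0/28
  83.120.32.16/28
  83.120.32.32/28
  83.120.32.48/28
Subnets: 83.120.32.0/28, 83.120.32.16/28, 83.120.32.32/28, 83.120.32.48/28


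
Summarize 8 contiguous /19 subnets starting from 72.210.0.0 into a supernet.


Original prefix: /19
Number of subnets: 8 = 2^3
New prefix = 19 - 3 = 16
Supernet: 72.210.0.0/16


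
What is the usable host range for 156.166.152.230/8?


Network: 156.0.0.0
Broadcast: 156.255.255.255
First usable = network + 1
Last usable = broadcast - 1
Range: 156.0.0.1 to 156.255.255.254


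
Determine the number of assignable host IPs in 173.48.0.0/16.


Host bits = 32 - 16 = 16
Total addresses = 2^16 = 65536
Usable = total - 2 (network and broadcast)
Usable hosts: 65534


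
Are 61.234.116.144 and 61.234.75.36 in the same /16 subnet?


Mask: 255.255.0.0
61.234.116.144 AND mask = 61.234.0.0
61.234.75.36 AND mask = 61.234.0.0
Yes, same subnet (61.234.0.0)


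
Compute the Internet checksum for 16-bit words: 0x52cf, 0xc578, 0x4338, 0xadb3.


Sum all words (with carry folding):
+ 0x52cf = 0x52cf
+ 0xc578 = 0x1848
+ 0x4338 = 0x5b80
+ 0xadb3 = 0x0934
One's complement: ~0x0934
Checksum = 0xf6cb


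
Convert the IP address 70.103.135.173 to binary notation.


70 = 01000110
103 = 01100111
135 = 10000111
173 = 10101101
Binary: 01000110.01100111.10000111.10101101


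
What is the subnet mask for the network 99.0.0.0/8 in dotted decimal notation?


/8 means 8 network bits, 24 host bits
Binary: 11111111000000000000000000000000
Mask: 255.0.0.0


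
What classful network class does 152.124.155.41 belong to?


First octet: 152
Binary: 10011000
10xxxxxx -> Class B (128-191)
Class B, default mask 255.255.0.0 (/16)


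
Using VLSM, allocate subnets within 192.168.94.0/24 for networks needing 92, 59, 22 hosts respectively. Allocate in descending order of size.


92 hosts -> /25 (126 usable): 192.168.94.0/25
59 hosts -> /26 (62 usable): 192.168.94.128/26
22 hosts -> /27 (30 usable): 192.168.94.192/27
Allocation: 192.168.94.0/25 (92 hosts, 126 usable); 192.168.94.128/26 (59 hosts, 62 usable); 192.168.94.192/27 (22 hosts, 30 usable)


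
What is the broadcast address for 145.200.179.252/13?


Network: 145.200.0.0/13
Host bits = 19
Set all host bits to 1:
Broadcast: 145.207.255.255


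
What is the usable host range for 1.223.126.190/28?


Network: 1.223.126.176
Broadcast: 1.223.126.191
First usable = network + 1
Last usable = broadcast - 1
Range: 1.223.126.177 to 1.223.126.190


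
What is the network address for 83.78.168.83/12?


IP:   01010011.01001110.10101000.01010011
Mask: 11111111.11110000.00000000.00000000
AND operation:
Net:  01010011.01000000.00000000.00000000
Network: 83.64.0.0/12


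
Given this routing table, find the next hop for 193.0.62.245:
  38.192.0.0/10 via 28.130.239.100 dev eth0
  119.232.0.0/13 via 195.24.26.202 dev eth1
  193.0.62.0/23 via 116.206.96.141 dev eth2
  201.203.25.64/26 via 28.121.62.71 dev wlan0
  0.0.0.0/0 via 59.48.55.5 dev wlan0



Longest prefix match for 193.0.62.245:
  /10 38.192.0.0: no
  /13 119.232.0.0: no
  /23 193.0.62.0: MATCH
  /26 201.203.25.64: no
  /0 0.0.0.0: MATCH
Selected: next-hop 116.206.96.141 via eth2 (matched /23)


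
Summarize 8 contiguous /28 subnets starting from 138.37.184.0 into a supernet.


Original prefix: /28
Number of subnets: 8 = 2^3
New prefix = 28 - 3 = 25
Supernet: 138.37.184.0/25


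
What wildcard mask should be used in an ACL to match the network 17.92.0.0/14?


Subnet mask: 255.252.0.0
Wildcard = 255.255.255.255 - subnet mask
255 - 255 = 0
255 - 252 = 3
255 - 0 = 255
255 - 0 = 255
Wildcard: 0.3.255.255


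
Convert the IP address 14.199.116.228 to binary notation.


14 = 00001110
199 = 11000111
116 = 01110100
228 = 11100100
Binary: 00001110.11000111.01110100.11100100


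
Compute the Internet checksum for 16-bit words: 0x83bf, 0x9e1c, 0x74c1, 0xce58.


Sum all words (with carry folding):
+ 0x83bf = 0x83bf
+ 0x9e1c = 0x21dc
+ 0x74c1 = 0x969d
+ 0xce58 = 0x64f6
One's complement: ~0x64f6
Checksum = 0x9b09


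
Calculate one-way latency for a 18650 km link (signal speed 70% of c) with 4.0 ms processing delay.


Speed = 0.7 * 3e5 km/s = 210000 km/s
Propagation delay = 18650 / 210000 = 0.0888 s = 88.8095 ms
Processing delay = 4.0 ms
Total one-way latency = 92.8095 ms


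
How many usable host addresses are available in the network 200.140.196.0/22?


Host bits = 32 - 22 = 10
Total addresses = 2^10 = 1024
Usable = total - 2 (network and broadcast)
Usable hosts: 1022


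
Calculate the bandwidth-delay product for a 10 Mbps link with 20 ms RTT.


BDP = bandwidth * RTT
= 10 Mbps * 20 ms
= 10 * 1e6 * 20 / 1000 bits
= 200000 bits
= 25000 bytes
= 24.4141 KB
BDP = 200000 bits (25000 bytes)


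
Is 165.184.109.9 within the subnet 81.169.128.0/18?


Subnet network: 81.169.128.0
Test IP AND mask: 165.184.64.0
No, 165.184.109.9 is not in 81.169.128.0/18


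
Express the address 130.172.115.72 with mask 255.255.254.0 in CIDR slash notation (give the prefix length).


Binary: 11111111.11111111.11111110.00000000
Count leading 1s
Prefix: /23


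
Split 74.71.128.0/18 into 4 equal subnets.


New prefix = 18 + 2 = 20
Each subnet has 4096 addresses
  74.71.128.0/20
  74.71.144.0/20
  74.71.160.0/20
  74.71.176.0/20
Subnets: 74.71.128.0/20, 74.71.144.0/20, 74.71.160.0/20, 74.71.176.0/20


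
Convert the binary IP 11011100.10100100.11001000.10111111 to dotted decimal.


11011100 = 220
10100100 = 164
11001000 = 200
10111111 = 191
IP: 220.164.200.191


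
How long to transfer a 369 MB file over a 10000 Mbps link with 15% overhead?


Effective throughput = 10000 * (1 - 15/100) = 8500 Mbps
File size in Mb = 369 * 8 = 2952 Mb
Time = 2952 / 8500
Time = 0.3473 seconds


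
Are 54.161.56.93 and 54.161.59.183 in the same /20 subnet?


Mask: 255.255.240.0
54.161.56.93 AND mask = 54.161.48.0
54.161.59.183 AND mask = 54.161.48.0
Yes, same subnet (54.161.48.0)


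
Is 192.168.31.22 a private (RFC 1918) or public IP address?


RFC 1918 private ranges:
  10.0.0.0/8 (10.0.0.0 - 10.255.255.255)
  172.16.0.0/12 (172.16.0.0 - 172.31.255.255)
  192.168.0.0/16 (192.168.0.0 - 192.168.255.255)
Private (in 192.168.0.0/16)


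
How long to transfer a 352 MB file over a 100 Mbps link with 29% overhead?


Effective throughput = 100 * (1 - 29/100) = 71 Mbps
File size in Mb = 352 * 8 = 2816 Mb
Time = 2816 / 71
Time = 39.662 seconds


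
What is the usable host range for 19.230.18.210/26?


Network: 19.230.18.192
Broadcast: 19.230.18.255
First usable = network + 1
Last usable = broadcast - 1
Range: 19.230.18.193 to 19.230.18.254


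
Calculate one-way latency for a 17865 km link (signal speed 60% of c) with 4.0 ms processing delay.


Speed = 0.6 * 3e5 km/s = 180000 km/s
Propagation delay = 17865 / 180000 = 0.0993 s = 99.25 ms
Processing delay = 4.0 ms
Total one-way latency = 103.25 ms


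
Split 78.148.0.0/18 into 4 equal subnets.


New prefix = 18 + 2 = 20
Each subnet has 4096 addresses
  78.148.0.0/20
  78.148.16.0/20
  78.148.32.0/20
  78.148.48.0/20
Subnets: 78.148.0.0/20, 78.148.16.0/20, 78.148.32.0/20, 78.148.48.0/20


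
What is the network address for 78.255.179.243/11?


IP:   01001110.11111111.10110011.11110011
Mask: 11111111.11100000.00000000.00000000
AND operation:
Net:  01001110.11100000.00000000.00000000
Network: 78.224.0.0/11


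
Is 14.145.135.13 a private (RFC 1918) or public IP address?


RFC 1918 private ranges:
  10.0.0.0/8 (10.0.0.0 - 10.255.255.255)
  172.16.0.0/12 (172.16.0.0 - 172.31.255.255)
  192.168.0.0/16 (192.168.0.0 - 192.168.255.255)
Public (not in any RFC 1918 range)


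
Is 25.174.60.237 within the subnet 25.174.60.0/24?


Subnet network: 25.174.60.0
Test IP AND mask: 25.174.60.0
Yes, 25.174.60.237 is in 25.174.60.0/24


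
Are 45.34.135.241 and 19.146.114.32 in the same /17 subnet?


Mask: 255.255.128.0
45.34.135.241 AND mask = 45.34.128.0
19.146.114.32 AND mask = 19.146.0.0
No, different subnets (45.34.128.0 vs 19.146.0.0)


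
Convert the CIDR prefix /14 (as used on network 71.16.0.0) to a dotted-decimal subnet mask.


/14 means 14 network bits, 18 host bits
Binary: 11111111111111000000000000000000
Mask: 255.252.0.0


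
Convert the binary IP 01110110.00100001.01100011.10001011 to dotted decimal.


01110110 = 118
00100001 = 33
01100011 = 99
10001011 = 139
IP: 118.33.99.139


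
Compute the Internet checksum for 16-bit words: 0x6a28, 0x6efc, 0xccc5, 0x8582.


Sum all words (with carry folding):
+ 0x6a28 = 0x6a28
+ 0x6efc = 0xd924
+ 0xccc5 = 0xa5ea
+ 0x8582 = 0x2b6d
One's complement: ~0x2b6d
Checksum = 0xd492


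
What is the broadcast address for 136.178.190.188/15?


Network: 136.178.0.0/15
Host bits = 17
Set all host bits to 1:
Broadcast: 136.179.255.255


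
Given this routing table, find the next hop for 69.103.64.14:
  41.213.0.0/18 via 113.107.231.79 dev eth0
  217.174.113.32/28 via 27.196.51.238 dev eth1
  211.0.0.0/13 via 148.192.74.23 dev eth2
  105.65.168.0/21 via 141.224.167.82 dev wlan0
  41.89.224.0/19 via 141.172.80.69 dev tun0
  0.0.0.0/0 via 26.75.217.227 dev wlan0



Longest prefix match for 69.103.64.14:
  /18 41.213.0.0: no
  /28 217.174.113.32: no
  /13 211.0.0.0: no
  /21 105.65.168.0: no
  /19 41.89.224.0: no
  /0 0.0.0.0: MATCH
Selected: next-hop 26.75.217.227 via wlan0 (matched /0)


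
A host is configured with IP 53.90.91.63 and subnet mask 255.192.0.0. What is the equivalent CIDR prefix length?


Binary: 11111111.11000000.00000000.00000000
Count leading 1s
Prefix: /10


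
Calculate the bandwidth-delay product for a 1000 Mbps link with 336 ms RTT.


BDP = bandwidth * RTT
= 1000 Mbps * 336 ms
= 1000 * 1e6 * 336 / 1000 bits
= 336000000 bits
= 42000000 bytes
= 41015.625 KB
BDP = 336000000 bits (42000000 bytes)


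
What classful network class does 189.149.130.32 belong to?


First octet: 189
Binary: 10111101
10xxxxxx -> Class B (128-191)
Class B, default mask 255.255.0.0 (/16)


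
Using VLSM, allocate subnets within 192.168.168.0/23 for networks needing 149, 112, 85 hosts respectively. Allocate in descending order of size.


149 hosts -> /24 (254 usable): 192.168.168.0/24
112 hosts -> /25 (126 usable): 192.168.169.0/25
85 hosts -> /25 (126 usable): 192.168.169.128/25
Allocation: 192.168.168.0/24 (149 hosts, 254 usable); 192.168.169.0/25 (112 hosts, 126 usable); 192.168.169.128/25 (85 hosts, 126 usable)


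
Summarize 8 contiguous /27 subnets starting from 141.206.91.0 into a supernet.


Original prefix: /27
Number of subnets: 8 = 2^3
New prefix = 27 - 3 = 24
Supernet: 141.206.91.0/24


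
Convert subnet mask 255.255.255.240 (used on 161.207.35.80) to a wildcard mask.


Subnet mask: 255.255.255.240
Wildcard = 255.255.255.255 - subnet mask
255 - 255 = 0
255 - 255 = 0
255 - 255 = 0
255 - 240 = 15
Wildcard: 0.0.0.15


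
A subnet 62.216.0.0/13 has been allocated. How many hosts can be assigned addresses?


Host bits = 32 - 13 = 19
Total addresses = 2^19 = 524288
Usable = total - 2 (network and broadcast)
Usable hosts: 524286


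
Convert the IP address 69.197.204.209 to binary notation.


69 = 01000101
197 = 11000101
204 = 11001100
209 = 11010001
Binary: 01000101.11000101.11001100.11010001
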